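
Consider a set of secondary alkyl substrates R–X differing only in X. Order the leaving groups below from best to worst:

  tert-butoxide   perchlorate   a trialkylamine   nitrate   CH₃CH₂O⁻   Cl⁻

Leaving-group ability tracks the stability of the departed species; conjugate-acid pKₐ is the usual yardstick (lower pKₐ → better LG).
perchlorate: pKₐ(HClO₄) ≈ -10 — extremely weak base; rarely used for safety reasons
Cl⁻: pKₐ(HCl) ≈ -7 — moderately weak base
nitrate: pKₐ(HNO₃) ≈ -1.3
a trialkylamine: pKₐ(R'₃NH⁺) ≈ 10.7 — neutral but still a fairly strong base; Hofmann-elimination LG
CH₃CH₂O⁻: pKₐ(CH₃CH₂OH) ≈ 16 — strong base; alkoxides do not leave unassisted
tert-butoxide: pKₐ(t-BuOH) ≈ 18

perchlorate > Cl⁻ > nitrate > a trialkylamine > CH₃CH₂O⁻ > tert-butoxide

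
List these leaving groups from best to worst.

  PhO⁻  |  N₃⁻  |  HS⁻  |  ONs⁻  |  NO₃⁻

A good leaving group is a weak base: the lower the pKₐ of its conjugate acid, the more readily it departs.
ONs⁻: pKₐ(p-O₂NC₆H₄SO₃H) ≈ -3.5
NO₃⁻: pKₐ(HNO₃) ≈ -1.3
N₃⁻: pKₐ(HN₃) ≈ 4.7
HS⁻: pKₐ(H₂S) ≈ 7
PhO⁻: pKₐ(C₆H₅OH (phenol)) ≈ 10

ONs⁻ > NO₃⁻ > N₃⁻ > HS⁻ > PhO⁻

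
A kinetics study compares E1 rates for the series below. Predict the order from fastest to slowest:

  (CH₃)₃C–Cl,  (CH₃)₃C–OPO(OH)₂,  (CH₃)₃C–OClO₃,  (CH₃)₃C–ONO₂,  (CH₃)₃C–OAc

With the same alkyl group throughout, only the leaving group differentiates the rates.
A good leaving group is a weak base: the lower the pKₐ of its conjugate acid, the more readily it departs.
(CH₃)₃C–OClO₃ loses ClO₄⁻: pKₐ(HClO₄) ≈ -10
(CH₃)₃C–Cl loses Cl⁻: pKₐ(HCl) ≈ -7
(CH₃)₃C–ONO₂ loses NO₃⁻: pKₐ(HNO₃) ≈ -1.3
(CH₃)₃C–OPO(OH)₂ loses H₂PO₄⁻: pKₐ(H₃PO₄) ≈ 2.1
(CH₃)₃C–OAc loses AcO⁻: pKₐ(CH₃COOH) ≈ 4.8

(CH₃)₃C–OClO₃ > (CH₃)₃C–Cl > (CH₃)₃C–ONO₂ > (CH₃)₃C–OPO(OH)₂ > (CH₃)₃C–OAc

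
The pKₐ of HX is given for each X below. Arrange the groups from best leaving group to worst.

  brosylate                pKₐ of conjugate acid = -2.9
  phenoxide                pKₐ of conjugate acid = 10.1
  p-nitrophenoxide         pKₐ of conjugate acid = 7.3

Lower conjugate-acid pKₐ ⇒ weaker base ⇒ better leaving group.
Sorting by the given values: brosylate (-2.9), p-nitrophenoxide (7.3), phenoxide (10.1).

brosylate > p-nitrophenoxide > phenoxide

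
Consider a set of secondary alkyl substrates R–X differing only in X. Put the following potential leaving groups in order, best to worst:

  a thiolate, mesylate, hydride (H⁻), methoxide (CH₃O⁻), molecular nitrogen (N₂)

molecular nitrogen (N₂) > mesylate > a thiolate > methoxide (CH₃O⁻) > hydride (H⁻)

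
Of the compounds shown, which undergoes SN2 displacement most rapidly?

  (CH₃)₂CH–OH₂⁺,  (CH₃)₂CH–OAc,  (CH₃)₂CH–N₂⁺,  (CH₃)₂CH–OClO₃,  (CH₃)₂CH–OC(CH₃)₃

Identical carbon frameworks mean the comparison reduces to leaving-group quality.
Leaving-group ability tracks the stability of the departed species; conjugate-acid pKₐ is the usual yardstick (lower pKₐ → better LG).
(CH₃)₂CH–N₂⁺ loses N₂: no meaningful conjugate acid; N₂ departs as an exceptionally stable neutral molecule
(CH₃)₂CH–OClO₃ loses ClO₄⁻: pKₐ(HClO₄) ≈ -10
(CH₃)₂CH–OH₂⁺ loses H₂O: pKₐ(H₃O⁺) ≈ -1.7
(CH₃)₂CH–OAc loses AcO⁻: pKₐ(CH₃COOH) ≈ 4.8
(CH₃)₂CH–OC(CH₃)₃ loses (CH₃)₃CO⁻: pKₐ(t-BuOH) ≈ 18

(CH₃)₂CH–N₂⁺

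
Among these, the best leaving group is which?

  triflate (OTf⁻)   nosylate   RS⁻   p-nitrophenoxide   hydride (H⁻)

triflate (OTf⁻)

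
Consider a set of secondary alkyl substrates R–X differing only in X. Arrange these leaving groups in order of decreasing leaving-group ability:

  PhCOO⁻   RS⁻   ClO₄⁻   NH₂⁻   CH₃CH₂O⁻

ClO₄⁻ > PhCOO⁻ > RS⁻ > CH₃CH₂O⁻ > NH₂⁻

ClO₄⁻: pKₐ(HClO₄) ≈ -10
PhCOO⁻: pKₐ(C₆H₅COOH) ≈ 4.2
RS⁻: pKₐ(RSH (a thiol)) ≈ 10.5
CH₃CH₂O⁻: pKₐ(CH₃CH₂OH) ≈ 16
NH₂⁻: pKₐ(NH₃) ≈ 38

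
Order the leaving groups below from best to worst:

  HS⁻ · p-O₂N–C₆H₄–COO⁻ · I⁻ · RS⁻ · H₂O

I⁻ > H₂O > p-O₂N–C₆H₄–COO⁻ > HS⁻ > RS⁻

Rank by basicity of the departing species: weakest base leaves most easily.
I⁻: pKₐ(HI) ≈ -10
H₂O: pKₐ(H₃O⁺) ≈ -1.7
p-O₂N–C₆H₄–COO⁻: pKₐ(p-nitrobenzoic acid) ≈ 3.4
HS⁻: pKₐ(H₂S) ≈ 7
RS⁻: pKₐ(RSH (a thiol)) ≈ 10.5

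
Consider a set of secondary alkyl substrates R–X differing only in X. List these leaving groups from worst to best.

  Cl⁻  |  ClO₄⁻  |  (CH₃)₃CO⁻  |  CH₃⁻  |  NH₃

CH₃⁻ < (CH₃)₃CO⁻ < NH₃ < Cl⁻ < ClO₄⁻

ClO₄⁻: pKₐ(HClO₄) ≈ -10
Cl⁻: pKₐ(HCl) ≈ -7 — moderately weak base
NH₃: pKₐ(NH₄⁺) ≈ 9.2
(CH₃)₃CO⁻: pKₐ(t-BuOH) ≈ 18 — bulky, strongly basic alkoxide
CH₃⁻: pKₐ(CH₄) ≈ 48 — unstabilised carbanion; the worst conceivable leaving group
The question asks for worst first, so the sequence is read in increasing leaving-group ability.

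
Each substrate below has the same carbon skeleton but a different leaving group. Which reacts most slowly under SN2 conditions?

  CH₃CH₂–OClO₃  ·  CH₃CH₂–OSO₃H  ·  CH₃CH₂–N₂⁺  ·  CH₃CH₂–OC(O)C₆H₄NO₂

CH₃CH₂–OC(O)C₆H₄NO₂

The skeletons are identical, so relative rate is governed entirely by leaving-group ability.
The more stable X⁻ (or X) is on its own — i.e. the weaker a base it is — the better a leaving group it makes.
CH₃CH₂–N₂⁺ loses N₂: no meaningful conjugate acid; N₂ departs as an exceptionally stable neutral molecule
CH₃CH₂–OClO₃ loses ClO₄⁻: pKₐ(HClO₄) ≈ -10
CH₃CH₂–OSO₃H loses HSO₄⁻: pKₐ(H₂SO₄) ≈ -3
CH₃CH₂–OC(O)C₆H₄NO₂ loses p-O₂N–C₆H₄–COO⁻: pKₐ(p-nitrobenzoic acid) ≈ 3.4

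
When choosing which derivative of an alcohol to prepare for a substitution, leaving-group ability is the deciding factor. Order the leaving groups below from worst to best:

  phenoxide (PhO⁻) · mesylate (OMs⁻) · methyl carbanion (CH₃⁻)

mesylate (OMs⁻): pKₐ(CH₃SO₃H (MsOH)) ≈ -1.9
phenoxide (PhO⁻): pKₐ(C₆H₅OH (phenol)) ≈ 10
methyl carbanion (CH₃⁻): pKₐ(CH₄) ≈ 48
The question asks for worst first, so the sequence is read in increasing leaving-group ability.

methyl carbanion (CH₃⁻) < phenoxide (PhO⁻) < mesylate (OMs⁻)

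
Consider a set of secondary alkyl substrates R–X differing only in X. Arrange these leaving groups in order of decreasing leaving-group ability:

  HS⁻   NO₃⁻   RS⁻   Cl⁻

Cl⁻ > NO₃⁻ > HS⁻ > RS⁻

The more stable X⁻ (or X) is on its own — i.e. the weaker a base it is — the better a leaving group it makes.
Cl⁻: pKₐ(HCl) ≈ -7
NO₃⁻: pKₐ(HNO₃) ≈ -1.3 — resonance-delocalised over three oxygens
HS⁻: pKₐ(H₂S) ≈ 7 — larger and more polarisable than the oxygen analogue
RS⁻: pKₐ(RSH (a thiol)) ≈ 10.5 — moderately basic; rarely leaves without activation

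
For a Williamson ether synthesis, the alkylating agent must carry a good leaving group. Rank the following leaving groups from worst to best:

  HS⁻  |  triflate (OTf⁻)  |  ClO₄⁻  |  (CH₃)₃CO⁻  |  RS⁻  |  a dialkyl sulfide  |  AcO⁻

triflate (OTf⁻): pKₐ(CF₃SO₃H (triflic acid)) ≈ -14
ClO₄⁻: pKₐ(HClO₄) ≈ -10
a dialkyl sulfide: pKₐ(R'₂SH⁺) ≈ -7
AcO⁻: pKₐ(CH₃COOH) ≈ 4.8 — resonance-stabilised but still a weak base
HS⁻: pKₐ(H₂S) ≈ 7
RS⁻: pKₐ(RSH (a thiol)) ≈ 10.5 — moderately basic; rarely leaves without activation
(CH₃)₃CO⁻: pKₐ(t-BuOH) ≈ 18
Listed from poorest to best leaving group as asked.

(CH₃)₃CO⁻ < RS⁻ < HS⁻ < AcO⁻ < a dialkyl sulfide < ClO₄⁻ < triflate (OTf⁻)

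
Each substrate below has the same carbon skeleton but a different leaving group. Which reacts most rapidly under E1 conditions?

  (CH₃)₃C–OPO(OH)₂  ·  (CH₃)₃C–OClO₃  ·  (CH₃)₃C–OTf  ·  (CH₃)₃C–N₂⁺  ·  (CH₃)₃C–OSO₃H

(CH₃)₃C–N₂⁺

The skeletons are identical, so relative rate is governed entirely by leaving-group ability.
Leaving-group ability tracks the stability of the departed species; conjugate-acid pKₐ is the usual yardstick (lower pKₐ → better LG).
(CH₃)₃C–N₂⁺ loses N₂: no meaningful conjugate acid; N₂ departs as an exceptionally stable neutral molecule
(CH₃)₃C–OTf loses OTf⁻: pKₐ(CF₃SO₃H (triflic acid)) ≈ -14
(CH₃)₃C–OClO₃ loses ClO₄⁻: pKₐ(HClO₄) ≈ -10
(CH₃)₃C–OSO₃H loses HSO₄⁻: pKₐ(H₂SO₄) ≈ -3
(CH₃)₃C–OPO(OH)₂ loses H₂PO₄⁻: pKₐ(H₃PO₄) ≈ 2.1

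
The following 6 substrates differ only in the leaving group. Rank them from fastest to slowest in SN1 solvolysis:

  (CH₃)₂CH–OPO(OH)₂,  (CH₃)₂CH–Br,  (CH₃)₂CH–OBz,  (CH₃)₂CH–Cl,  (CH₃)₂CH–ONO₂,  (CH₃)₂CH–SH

With the same alkyl group throughout, only the leaving group differentiates the rates.
The more stable X⁻ (or X) is on its own — i.e. the weaker a base it is — the better a leaving group it makes.
(CH₃)₂CH–Br loses Br⁻: pKₐ(HBr) ≈ -9
(CH₃)₂CH–Cl loses Cl⁻: pKₐ(HCl) ≈ -7
(CH₃)₂CH–ONO₂ loses NO₃⁻: pKₐ(HNO₃) ≈ -1.3
(CH₃)₂CH–OPO(OH)₂ loses H₂PO₄⁻: pKₐ(H₃PO₄) ≈ 2.1
(CH₃)₂CH–OBz loses PhCOO⁻: pKₐ(C₆H₅COOH) ≈ 4.2
(CH₃)₂CH–SH loses HS⁻: pKₐ(H₂S) ≈ 7

(CH₃)₂CH–Br > (CH₃)₂CH–Cl > (CH₃)₂CH–ONO₂ > (CH₃)₂CH–OPO(OH)₂ > (CH₃)₂CH–OBz > (CH₃)₂CH–SH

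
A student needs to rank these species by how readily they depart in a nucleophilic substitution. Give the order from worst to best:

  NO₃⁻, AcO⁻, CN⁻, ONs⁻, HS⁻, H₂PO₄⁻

ONs⁻: pKₐ(p-O₂NC₆H₄SO₃H) ≈ -3.5
NO₃⁻: pKₐ(HNO₃) ≈ -1.3 — resonance-delocalised over three oxygens
H₂PO₄⁻: pKₐ(H₃PO₄) ≈ 2.1
AcO⁻: pKₐ(CH₃COOH) ≈ 4.8 — resonance-stabilised but still a weak base
HS⁻: pKₐ(H₂S) ≈ 7 — larger and more polarisable than the oxygen analogue
CN⁻: pKₐ(HCN) ≈ 9.2 — sp carbon stabilises the charge somewhat, but still a poor LG
The question asks for worst first, so the sequence is read in increasing leaving-group ability.

CN⁻ < HS⁻ < AcO⁻ < H₂PO₄⁻ < NO₃⁻ < ONs⁻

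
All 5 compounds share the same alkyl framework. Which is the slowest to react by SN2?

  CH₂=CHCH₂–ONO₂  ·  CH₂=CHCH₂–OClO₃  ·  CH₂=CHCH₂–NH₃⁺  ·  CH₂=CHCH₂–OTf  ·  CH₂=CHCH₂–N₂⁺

CH₂=CHCH₂–NH₃⁺

Same R in every case — rank the leaving groups.
A good leaving group is a weak base: the lower the pKₐ of its conjugate acid, the more readily it departs.
CH₂=CHCH₂–N₂⁺ loses N₂: no meaningful conjugate acid; N₂ departs as an exceptionally stable neutral molecule
CH₂=CHCH₂–OTf loses OTf⁻: pKₐ(CF₃SO₃H (triflic acid)) ≈ -14
CH₂=CHCH₂–OClO₃ loses ClO₄⁻: pKₐ(HClO₄) ≈ -10
CH₂=CHCH₂–ONO₂ loses NO₃⁻: pKₐ(HNO₃) ≈ -1.3
CH₂=CHCH₂–NH₃⁺ loses NH₃: pKₐ(NH₄⁺) ≈ 9.2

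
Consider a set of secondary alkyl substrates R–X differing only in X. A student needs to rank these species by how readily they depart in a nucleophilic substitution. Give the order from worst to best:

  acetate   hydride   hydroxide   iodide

hydride < hydroxide < acetate < iodide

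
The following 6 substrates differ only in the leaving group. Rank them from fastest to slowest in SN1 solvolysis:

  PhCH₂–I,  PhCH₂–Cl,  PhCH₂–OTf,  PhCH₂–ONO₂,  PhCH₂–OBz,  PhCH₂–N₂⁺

PhCH₂–N₂⁺ > PhCH₂–OTf > PhCH₂–I > PhCH₂–Cl > PhCH₂–ONO₂ > PhCH₂–OBz

With the same alkyl group throughout, only the leaving group differentiates the rates.
A good leaving group is a weak base: the lower the pKₐ of its conjugate acid, the more readily it departs.
PhCH₂–N₂⁺ loses N₂: no meaningful conjugate acid; N₂ departs as an exceptionally stable neutral molecule
PhCH₂–OTf loses OTf⁻: pKₐ(CF₃SO₃H (triflic acid)) ≈ -14
PhCH₂–I loses I⁻: pKₐ(HI) ≈ -10
PhCH₂–Cl loses Cl⁻: pKₐ(HCl) ≈ -7
PhCH₂–ONO₂ loses NO₃⁻: pKₐ(HNO₃) ≈ -1.3
PhCH₂–OBz loses PhCOO⁻: pKₐ(C₆H₅COOH) ≈ 4.2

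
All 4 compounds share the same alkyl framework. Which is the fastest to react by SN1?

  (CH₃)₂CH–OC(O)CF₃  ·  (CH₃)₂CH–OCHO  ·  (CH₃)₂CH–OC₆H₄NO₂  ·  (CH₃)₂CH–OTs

The skeletons are identical, so relative rate is governed entirely by leaving-group ability.
Leaving-group ability tracks the stability of the departed species; conjugate-acid pKₐ is the usual yardstick (lower pKₐ → better LG).
(CH₃)₂CH–OTs loses OTs⁻: pKₐ(p-CH₃C₆H₄SO₃H (TsOH)) ≈ -2.8
(CH₃)₂CH–OC(O)CF₃ loses CF₃COO⁻: pKₐ(CF₃COOH) ≈ 0.2
(CH₃)₂CH–OCHO loses HCOO⁻: pKₐ(HCOOH) ≈ 3.8
(CH₃)₂CH–OC₆H₄NO₂ loses p-O₂N–C₆H₄–O⁻: pKₐ(p-nitrophenol) ≈ 7.2

(CH₃)₂CH–OTs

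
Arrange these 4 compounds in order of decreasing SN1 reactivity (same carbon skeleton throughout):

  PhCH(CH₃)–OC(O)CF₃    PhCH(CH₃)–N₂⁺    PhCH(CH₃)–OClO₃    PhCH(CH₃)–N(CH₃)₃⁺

PhCH(CH₃)–N₂⁺ > PhCH(CH₃)–OClO₃ > PhCH(CH₃)–OC(O)CF₃ > PhCH(CH₃)–N(CH₃)₃⁺

Same R in every case — rank the leaving groups.
Rank by basicity of the departing species: weakest base leaves most easily.
PhCH(CH₃)–N₂⁺ loses N₂: no meaningful conjugate acid; N₂ departs as an exceptionally stable neutral molecule
PhCH(CH₃)–OClO₃ loses ClO₄⁻: pKₐ(HClO₄) ≈ -10
PhCH(CH₃)–OC(O)CF₃ loses CF₃COO⁻: pKₐ(CF₃COOH) ≈ 0.2
PhCH(CH₃)–N(CH₃)₃⁺ loses NR'₃: pKₐ(R'₃NH⁺) ≈ 10.7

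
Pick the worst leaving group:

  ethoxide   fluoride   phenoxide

ethoxide

The more stable X⁻ (or X) is on its own — i.e. the weaker a base it is — the better a leaving group it makes.
fluoride: pKₐ(HF) ≈ 3.2
phenoxide: pKₐ(C₆H₅OH (phenol)) ≈ 10
ethoxide: pKₐ(CH₃CH₂OH) ≈ 16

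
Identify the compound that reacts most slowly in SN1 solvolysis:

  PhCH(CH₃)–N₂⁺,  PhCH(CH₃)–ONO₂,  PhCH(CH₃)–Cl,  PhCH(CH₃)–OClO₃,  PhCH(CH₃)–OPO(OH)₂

PhCH(CH₃)–OPO(OH)₂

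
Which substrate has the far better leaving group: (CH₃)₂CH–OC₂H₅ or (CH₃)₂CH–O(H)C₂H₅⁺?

(CH₃)₂CH–O(H)C₂H₅⁺

From (CH₃)₂CH–OC₂H₅ the departing group would be CH₃CH₂O⁻ (pKₐ(CH₃CH₂OH) ≈ 16). Strong base; alkoxides do not leave unassisted.
From (CH₃)₂CH–O(H)C₂H₅⁺ the leaving group is R'OH (pKₐ(R'OH₂⁺) ≈ -2.4). Neutral; leaves from a protonated ether (an oxonium ion, R–O(H)R'⁺).
(In practice (CH₃)₂CH–O(H)C₂H₅⁺ is made from (CH₃)₂CH–OC₂H₅ by protonation with concentrated HBr, allowing neutral ethanol, rather than ethoxide, to depart.)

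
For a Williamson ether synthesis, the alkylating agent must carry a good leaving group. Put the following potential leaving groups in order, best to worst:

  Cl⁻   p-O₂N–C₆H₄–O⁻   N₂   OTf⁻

N₂ > OTf⁻ > Cl⁻ > p-O₂N–C₆H₄–O⁻

A good leaving group is a weak base: the lower the pKₐ of its conjugate acid, the more readily it departs.
N₂: no meaningful conjugate acid; N₂ departs as an exceptionally stable neutral molecule
OTf⁻: pKₐ(CF₃SO₃H (triflic acid)) ≈ -14 — charge spread over three oxygens and a CF₃ group; the premier leaving group in synthesis
Cl⁻: pKₐ(HCl) ≈ -7 — moderately weak base
p-O₂N–C₆H₄–O⁻: pKₐ(p-nitrophenol) ≈ 7.2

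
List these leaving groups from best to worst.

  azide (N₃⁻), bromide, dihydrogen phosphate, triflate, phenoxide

triflate > bromide > dihydrogen phosphate > azide (N₃⁻) > phenoxide

Leaving-group ability tracks the stability of the departed species; conjugate-acid pKₐ is the usual yardstick (lower pKₐ → better LG).
triflate: pKₐ(CF₃SO₃H (triflic acid)) ≈ -14
bromide: pKₐ(HBr) ≈ -9 — weak base; good leaving group
dihydrogen phosphate: pKₐ(H₃PO₄) ≈ 2.1
azide (N₃⁻): pKₐ(HN₃) ≈ 4.7 — linear, resonance-stabilised
phenoxide: pKₐ(C₆H₅OH (phenol)) ≈ 10 — resonance into the ring helps, but still a poor LG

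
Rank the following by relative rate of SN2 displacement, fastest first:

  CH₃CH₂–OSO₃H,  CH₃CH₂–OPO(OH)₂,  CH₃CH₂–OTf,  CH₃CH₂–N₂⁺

Identical carbon frameworks mean the comparison reduces to leaving-group quality.
Leaving-group ability tracks the stability of the departed species; conjugate-acid pKₐ is the usual yardstick (lower pKₐ → better LG).
CH₃CH₂–N₂⁺ loses N₂: no meaningful conjugate acid; N₂ departs as an exceptionally stable neutral molecule
CH₃CH₂–OTf loses OTf⁻: pKₐ(CF₃SO₃H (triflic acid)) ≈ -14
CH₃CH₂–OSO₃H loses HSO₄⁻: pKₐ(H₂SO₄) ≈ -3
CH₃CH₂–OPO(OH)₂ loses H₂PO₄⁻: pKₐ(H₃PO₄) ≈ 2.1

CH₃CH₂–N₂⁺ > CH₃CH₂–OTf > CH₃CH₂–OSO₃H > CH₃CH₂–OPO(OH)₂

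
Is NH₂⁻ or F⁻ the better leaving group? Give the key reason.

F⁻ is the better leaving group.
pKₐ(HF) ≈ 3.2 versus pKₐ(NH₃) ≈ 38: F⁻ is the much weaker base.
Small and strongly basic; the poor halide leaving group.

F⁻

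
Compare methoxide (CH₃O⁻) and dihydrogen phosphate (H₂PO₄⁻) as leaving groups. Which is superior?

dihydrogen phosphate (H₂PO₄⁻)

dihydrogen phosphate (H₂PO₄⁻) is the better leaving group.
pKₐ(H₃PO₄) ≈ 2.1 versus pKₐ(CH₃OH) ≈ 15.5: dihydrogen phosphate (H₂PO₄⁻) is the much weaker base.
Moderate base; biological leaving group after further activation.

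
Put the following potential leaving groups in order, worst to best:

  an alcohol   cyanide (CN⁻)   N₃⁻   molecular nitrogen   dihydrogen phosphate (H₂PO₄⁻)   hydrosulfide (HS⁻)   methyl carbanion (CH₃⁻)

methyl carbanion (CH₃⁻) < cyanide (CN⁻) < hydrosulfide (HS⁻) < N₃⁻ < dihydrogen phosphate (H₂PO₄⁻) < an alcohol < molecular nitrogen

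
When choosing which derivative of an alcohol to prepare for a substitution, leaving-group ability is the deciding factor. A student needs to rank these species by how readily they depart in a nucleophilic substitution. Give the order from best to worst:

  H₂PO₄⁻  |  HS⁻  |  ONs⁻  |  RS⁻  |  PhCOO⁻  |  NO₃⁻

ONs⁻ > NO₃⁻ > H₂PO₄⁻ > PhCOO⁻ > HS⁻ > RS⁻

ONs⁻: pKₐ(p-O₂NC₆H₄SO₃H) ≈ -3.5 — p-nitro group further stabilises the sulfonate
NO₃⁻: pKₐ(HNO₃) ≈ -1.3 — resonance-delocalised over three oxygens
H₂PO₄⁻: pKₐ(H₃PO₄) ≈ 2.1 — moderate base; biological leaving group after further activation
PhCOO⁻: pKₐ(C₆H₅COOH) ≈ 4.2 — aryl carboxylate
HS⁻: pKₐ(H₂S) ≈ 7 — larger and more polarisable than the oxygen analogue
RS⁻: pKₐ(RSH (a thiol)) ≈ 10.5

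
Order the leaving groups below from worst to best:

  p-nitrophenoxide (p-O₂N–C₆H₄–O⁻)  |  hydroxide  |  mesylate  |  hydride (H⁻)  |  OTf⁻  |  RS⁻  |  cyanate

hydride (H⁻) < hydroxide < RS⁻ < p-nitrophenoxide (p-O₂N–C₆H₄–O⁻) < cyanate < mesylate < OTf⁻

OTf⁻: pKₐ(CF₃SO₃H (triflic acid)) ≈ -14 — charge spread over three oxygens and a CF₃ group; the premier leaving group in synthesis
mesylate: pKₐ(CH₃SO₃H (MsOH)) ≈ -1.9 — resonance-delocalised alkanesulfonate
cyanate: pKₐ(HOCN) ≈ 3.5 — resonance between N and O
p-nitrophenoxide (p-O₂N–C₆H₄–O⁻): pKₐ(p-nitrophenol) ≈ 7.2 — nitro group delocalises the charge; the classic chromogenic LG
RS⁻: pKₐ(RSH (a thiol)) ≈ 10.5
hydroxide: pKₐ(H₂O) ≈ 15.7 — strong base; essentially never leaves without prior activation
hydride (H⁻): pKₐ(H₂) ≈ 36 — extremely strong base; leaves only in special hydride-transfer contexts
Listed from poorest to best leaving group as asked.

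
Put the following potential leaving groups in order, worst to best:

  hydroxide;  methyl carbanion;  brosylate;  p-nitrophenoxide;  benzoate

methyl carbanion < hydroxide < p-nitrophenoxide < benzoate < brosylate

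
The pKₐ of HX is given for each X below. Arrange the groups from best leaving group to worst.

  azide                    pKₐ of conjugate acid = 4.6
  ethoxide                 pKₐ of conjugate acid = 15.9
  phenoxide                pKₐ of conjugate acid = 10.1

Lower conjugate-acid pKₐ ⇒ weaker base ⇒ better leaving group.
Sorting by the given values: azide (4.6), phenoxide (10.1), ethoxide (15.9).

azide > phenoxide > ethoxide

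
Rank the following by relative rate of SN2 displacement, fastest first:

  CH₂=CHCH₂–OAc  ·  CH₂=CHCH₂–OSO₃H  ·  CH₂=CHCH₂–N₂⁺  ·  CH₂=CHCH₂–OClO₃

CH₂=CHCH₂–N₂⁺ > CH₂=CHCH₂–OClO₃ > CH₂=CHCH₂–OSO₃H > CH₂=CHCH₂–OAc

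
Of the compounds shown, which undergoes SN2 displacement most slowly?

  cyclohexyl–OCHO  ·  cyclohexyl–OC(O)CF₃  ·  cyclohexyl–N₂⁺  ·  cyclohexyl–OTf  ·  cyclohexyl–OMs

The skeletons are identical, so relative rate is governed entirely by leaving-group ability.
Leaving-group ability tracks the stability of the departed species; conjugate-acid pKₐ is the usual yardstick (lower pKₐ → better LG).
cyclohexyl–N₂⁺ loses N₂: no meaningful conjugate acid; N₂ departs as an exceptionally stable neutral molecule
cyclohexyl–OTf loses OTf⁻: pKₐ(CF₃SO₃H (triflic acid)) ≈ -14
cyclohexyl–OMs loses OMs⁻: pKₐ(CH₃SO₃H (MsOH)) ≈ -1.9
cyclohexyl–OC(O)CF₃ loses CF₃COO⁻: pKₐ(CF₃COOH) ≈ 0.2
cyclohexyl–OCHO loses HCOO⁻: pKₐ(HCOOH) ≈ 3.8

cyclohexyl–OCHO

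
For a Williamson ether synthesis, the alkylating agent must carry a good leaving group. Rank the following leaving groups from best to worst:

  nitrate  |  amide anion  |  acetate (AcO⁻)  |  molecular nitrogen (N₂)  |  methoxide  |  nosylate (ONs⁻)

molecular nitrogen (N₂): no meaningful conjugate acid; N₂ departs as an exceptionally stable neutral molecule
nosylate (ONs⁻): pKₐ(p-O₂NC₆H₄SO₃H) ≈ -3.5
nitrate: pKₐ(HNO₃) ≈ -1.3
acetate (AcO⁻): pKₐ(CH₃COOH) ≈ 4.8
methoxide: pKₐ(CH₃OH) ≈ 15.5
amide anion: pKₐ(NH₃) ≈ 38

molecular nitrogen (N₂) > nosylate (ONs⁻) > nitrate > acetate (AcO⁻) > methoxide > amide anion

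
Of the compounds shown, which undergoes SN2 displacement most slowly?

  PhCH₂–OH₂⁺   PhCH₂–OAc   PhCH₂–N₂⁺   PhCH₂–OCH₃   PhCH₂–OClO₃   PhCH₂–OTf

PhCH₂–OCH₃

The skeletons are identical, so relative rate is governed entirely by leaving-group ability.
A good leaving group is a weak base: the lower the pKₐ of its conjugate acid, the more readily it departs.
PhCH₂–N₂⁺ loses N₂: no meaningful conjugate acid; N₂ departs as an exceptionally stable neutral molecule
PhCH₂–OTf loses OTf⁻: pKₐ(CF₃SO₃H (triflic acid)) ≈ -14
PhCH₂–OClO₃ loses ClO₄⁻: pKₐ(HClO₄) ≈ -10
PhCH₂–OH₂⁺ loses H₂O: pKₐ(H₃O⁺) ≈ -1.7
PhCH₂–OAc loses AcO⁻: pKₐ(CH₃COOH) ≈ 4.8
PhCH₂–OCH₃ loses CH₃O⁻: pKₐ(CH₃OH) ≈ 15.5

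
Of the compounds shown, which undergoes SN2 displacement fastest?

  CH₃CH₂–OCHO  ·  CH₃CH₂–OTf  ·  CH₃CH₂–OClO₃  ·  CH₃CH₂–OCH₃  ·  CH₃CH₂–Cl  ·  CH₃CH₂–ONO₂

With the same alkyl group throughout, only the leaving group differentiates the rates.
A good leaving group is a weak base: the lower the pKₐ of its conjugate acid, the more readily it departs.
CH₃CH₂–OTf loses OTf⁻: pKₐ(CF₃SO₃H (triflic acid)) ≈ -14
CH₃CH₂–OClO₃ loses ClO₄⁻: pKₐ(HClO₄) ≈ -10
CH₃CH₂–Cl loses Cl⁻: pKₐ(HCl) ≈ -7
CH₃CH₂–ONO₂ loses NO₃⁻: pKₐ(HNO₃) ≈ -1.3
CH₃CH₂–OCHO loses HCOO⁻: pKₐ(HCOOH) ≈ 3.8
CH₃CH₂–OCH₃ loses CH₃O⁻: pKₐ(CH₃OH) ≈ 15.5

CH₃CH₂–OTf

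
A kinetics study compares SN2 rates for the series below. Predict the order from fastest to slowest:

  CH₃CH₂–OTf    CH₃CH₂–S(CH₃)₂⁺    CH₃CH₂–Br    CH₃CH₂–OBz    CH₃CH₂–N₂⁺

CH₃CH₂–N₂⁺ > CH₃CH₂–OTf > CH₃CH₂–Br > CH₃CH₂–S(CH₃)₂⁺ > CH₃CH₂–OBz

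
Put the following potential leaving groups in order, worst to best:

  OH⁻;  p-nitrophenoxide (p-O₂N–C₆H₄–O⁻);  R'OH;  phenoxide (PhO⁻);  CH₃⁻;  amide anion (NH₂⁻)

The more stable X⁻ (or X) is on its own — i.e. the weaker a base it is — the better a leaving group it makes.
R'OH: pKₐ(R'OH₂⁺) ≈ -2.4
p-nitrophenoxide (p-O₂N–C₆H₄–O⁻): pKₐ(p-nitrophenol) ≈ 7.2
phenoxide (PhO⁻): pKₐ(C₆H₅OH (phenol)) ≈ 10
OH⁻: pKₐ(H₂O) ≈ 15.7
amide anion (NH₂⁻): pKₐ(NH₃) ≈ 38
CH₃⁻: pKₐ(CH₄) ≈ 48
Reversing gives the worst-to-best order requested.

CH₃⁻ < amide anion (NH₂⁻) < OH⁻ < phenoxide (PhO⁻) < p-nitrophenoxide (p-O₂N–C₆H₄–O⁻) < R'OH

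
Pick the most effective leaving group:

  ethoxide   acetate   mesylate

mesylate

mesylate: pKₐ(CH₃SO₃H (MsOH)) ≈ -1.9
acetate: pKₐ(CH₃COOH) ≈ 4.8
ethoxide: pKₐ(CH₃CH₂OH) ≈ 16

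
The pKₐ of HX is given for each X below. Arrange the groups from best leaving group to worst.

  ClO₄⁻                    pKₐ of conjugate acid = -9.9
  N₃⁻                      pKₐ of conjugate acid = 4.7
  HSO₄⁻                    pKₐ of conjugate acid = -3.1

Lower conjugate-acid pKₐ ⇒ weaker base ⇒ better leaving group.
Sorting by the given values: ClO₄⁻ (-9.9), HSO₄⁻ (-3.1), N₃⁻ (4.7).

ClO₄⁻ > HSO₄⁻ > N₃⁻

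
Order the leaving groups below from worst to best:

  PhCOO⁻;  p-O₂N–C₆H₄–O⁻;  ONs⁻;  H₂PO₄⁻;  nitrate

The more stable X⁻ (or X) is on its own — i.e. the weaker a base it is — the better a leaving group it makes.
ONs⁻: pKₐ(p-O₂NC₆H₄SO₃H) ≈ -3.5
nitrate: pKₐ(HNO₃) ≈ -1.3
H₂PO₄⁻: pKₐ(H₃PO₄) ≈ 2.1 — moderate base; biological leaving group after further activation
PhCOO⁻: pKₐ(C₆H₅COOH) ≈ 4.2 — aryl carboxylate
p-O₂N–C₆H₄–O⁻: pKₐ(p-nitrophenol) ≈ 7.2 — nitro group delocalises the charge; the classic chromogenic LG
The question asks for worst first, so the sequence is read in increasing leaving-group ability.

p-O₂N–C₆H₄–O⁻ < PhCOO⁻ < H₂PO₄⁻ < nitrate < ONs⁻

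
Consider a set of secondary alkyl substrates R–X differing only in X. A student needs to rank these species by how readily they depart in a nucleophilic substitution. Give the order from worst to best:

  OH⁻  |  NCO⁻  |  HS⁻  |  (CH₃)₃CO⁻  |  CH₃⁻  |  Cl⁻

CH₃⁻ < (CH₃)₃CO⁻ < OH⁻ < HS⁻ < NCO⁻ < Cl⁻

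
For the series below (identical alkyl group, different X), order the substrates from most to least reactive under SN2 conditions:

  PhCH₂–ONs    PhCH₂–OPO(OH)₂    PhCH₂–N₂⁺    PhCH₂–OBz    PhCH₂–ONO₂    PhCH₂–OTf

PhCH₂–N₂⁺ > PhCH₂–OTf > PhCH₂–ONs > PhCH₂–ONO₂ > PhCH₂–OPO(OH)₂ > PhCH₂–OBz

The skeletons are identical, so relative rate is governed entirely by leaving-group ability.
Rank by basicity of the departing species: weakest base leaves most easily.
PhCH₂–N₂⁺ loses N₂: no meaningful conjugate acid; N₂ departs as an exceptionally stable neutral molecule
PhCH₂–OTf loses OTf⁻: pKₐ(CF₃SO₃H (triflic acid)) ≈ -14
PhCH₂–ONs loses ONs⁻: pKₐ(p-O₂NC₆H₄SO₃H) ≈ -3.5
PhCH₂–ONO₂ loses NO₃⁻: pKₐ(HNO₃) ≈ -1.3
PhCH₂–OPO(OH)₂ loses H₂PO₄⁻: pKₐ(H₃PO₄) ≈ 2.1
PhCH₂–OBz loses PhCOO⁻: pKₐ(C₆H₅COOH) ≈ 4.2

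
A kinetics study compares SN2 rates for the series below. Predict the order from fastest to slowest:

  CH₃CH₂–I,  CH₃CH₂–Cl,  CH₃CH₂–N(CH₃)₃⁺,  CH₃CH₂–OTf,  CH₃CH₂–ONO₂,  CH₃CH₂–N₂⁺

CH₃CH₂–N₂⁺ > CH₃CH₂–OTf > CH₃CH₂–I > CH₃CH₂–Cl > CH₃CH₂–ONO₂ > CH₃CH₂–N(CH₃)₃⁺

With the same alkyl group throughout, only the leaving group differentiates the rates.
A good leaving group is a weak base: the lower the pKₐ of its conjugate acid, the more readily it departs.
CH₃CH₂–N₂⁺ loses N₂: no meaningful conjugate acid; N₂ departs as an exceptionally stable neutral molecule
CH₃CH₂–OTf loses OTf⁻: pKₐ(CF₃SO₃H (triflic acid)) ≈ -14
CH₃CH₂–I loses I⁻: pKₐ(HI) ≈ -10
CH₃CH₂–Cl loses Cl⁻: pKₐ(HCl) ≈ -7
CH₃CH₂–ONO₂ loses NO₃⁻: pKₐ(HNO₃) ≈ -1.3
CH₃CH₂–N(CH₃)₃⁺ loses NR'₃: pKₐ(R'₃NH⁺) ≈ 10.7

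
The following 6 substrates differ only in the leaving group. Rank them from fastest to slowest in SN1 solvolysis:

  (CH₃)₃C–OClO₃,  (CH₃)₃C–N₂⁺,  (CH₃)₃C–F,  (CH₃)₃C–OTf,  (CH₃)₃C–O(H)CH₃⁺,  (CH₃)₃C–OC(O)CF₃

(CH₃)₃C–N₂⁺ > (CH₃)₃C–OTf > (CH₃)₃C–OClO₃ > (CH₃)₃C–O(H)CH₃⁺ > (CH₃)₃C–OC(O)CF₃ > (CH₃)₃C–F

Same R in every case — rank the leaving groups.
The more stable X⁻ (or X) is on its own — i.e. the weaker a base it is — the better a leaving group it makes.
(CH₃)₃C–N₂⁺ loses N₂: no meaningful conjugate acid; N₂ departs as an exceptionally stable neutral molecule
(CH₃)₃C–OTf loses OTf⁻: pKₐ(CF₃SO₃H (triflic acid)) ≈ -14
(CH₃)₃C–OClO₃ loses ClO₄⁻: pKₐ(HClO₄) ≈ -10
(CH₃)₃C–O(H)CH₃⁺ loses R'OH: pKₐ(R'OH₂⁺) ≈ -2.4
(CH₃)₃C–OC(O)CF₃ loses CF₃COO⁻: pKₐ(CF₃COOH) ≈ 0.2
(CH₃)₃C–F loses F⁻: pKₐ(HF) ≈ 3.2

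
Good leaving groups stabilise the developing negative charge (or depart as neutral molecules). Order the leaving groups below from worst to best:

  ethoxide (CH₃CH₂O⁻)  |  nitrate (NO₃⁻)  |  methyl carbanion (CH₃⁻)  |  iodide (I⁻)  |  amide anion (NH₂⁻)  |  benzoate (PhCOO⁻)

methyl carbanion (CH₃⁻) < amide anion (NH₂⁻) < ethoxide (CH₃CH₂O⁻) < benzoate (PhCOO⁻) < nitrate (NO₃⁻) < iodide (I⁻)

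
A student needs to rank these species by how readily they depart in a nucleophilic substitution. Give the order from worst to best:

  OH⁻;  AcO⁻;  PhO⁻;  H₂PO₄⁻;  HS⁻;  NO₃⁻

OH⁻ < PhO⁻ < HS⁻ < AcO⁻ < H₂PO₄⁻ < NO₃⁻

The more stable X⁻ (or X) is on its own — i.e. the weaker a base it is — the better a leaving group it makes.
NO₃⁻: pKₐ(HNO₃) ≈ -1.3 — resonance-delocalised over three oxygens
H₂PO₄⁻: pKₐ(H₃PO₄) ≈ 2.1
AcO⁻: pKₐ(CH₃COOH) ≈ 4.8
HS⁻: pKₐ(H₂S) ≈ 7 — larger and more polarisable than the oxygen analogue
PhO⁻: pKₐ(C₆H₅OH (phenol)) ≈ 10
OH⁻: pKₐ(H₂O) ≈ 15.7
Reversing gives the worst-to-best order requested.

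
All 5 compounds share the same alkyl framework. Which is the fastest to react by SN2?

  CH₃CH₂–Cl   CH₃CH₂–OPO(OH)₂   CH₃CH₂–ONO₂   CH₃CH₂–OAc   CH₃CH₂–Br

CH₃CH₂–Br

With the same alkyl group throughout, only the leaving group differentiates the rates.
Leaving-group ability tracks the stability of the departed species; conjugate-acid pKₐ is the usual yardstick (lower pKₐ → better LG).
CH₃CH₂–Br loses Br⁻: pKₐ(HBr) ≈ -9
CH₃CH₂–Cl loses Cl⁻: pKₐ(HCl) ≈ -7
CH₃CH₂–ONO₂ loses NO₃⁻: pKₐ(HNO₃) ≈ -1.3
CH₃CH₂–OPO(OH)₂ loses H₂PO₄⁻: pKₐ(H₃PO₄) ≈ 2.1
CH₃CH₂–OAc loses AcO⁻: pKₐ(CH₃COOH) ≈ 4.8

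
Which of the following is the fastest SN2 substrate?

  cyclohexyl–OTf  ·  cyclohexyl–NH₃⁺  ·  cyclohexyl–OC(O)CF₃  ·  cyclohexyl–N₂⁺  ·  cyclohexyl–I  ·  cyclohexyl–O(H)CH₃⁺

cyclohexyl–N₂⁺

The skeletons are identical, so relative rate is governed entirely by leaving-group ability.
The more stable X⁻ (or X) is on its own — i.e. the weaker a base it is — the better a leaving group it makes.
cyclohexyl–N₂⁺ loses N₂: no meaningful conjugate acid; N₂ departs as an exceptionally stable neutral molecule
cyclohexyl–OTf loses OTf⁻: pKₐ(CF₃SO₃H (triflic acid)) ≈ -14
cyclohexyl–I loses I⁻: pKₐ(HI) ≈ -10
cyclohexyl–O(H)CH₃⁺ loses R'OH: pKₐ(R'OH₂⁺) ≈ -2.4
cyclohexyl–OC(O)CF₃ loses CF₃COO⁻: pKₐ(CF₃COOH) ≈ 0.2
cyclohexyl–NH₃⁺ loses NH₃: pKₐ(NH₄⁺) ≈ 9.2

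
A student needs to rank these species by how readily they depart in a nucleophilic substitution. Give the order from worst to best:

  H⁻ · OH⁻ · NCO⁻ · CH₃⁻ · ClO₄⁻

CH₃⁻ < H⁻ < OH⁻ < NCO⁻ < ClO₄⁻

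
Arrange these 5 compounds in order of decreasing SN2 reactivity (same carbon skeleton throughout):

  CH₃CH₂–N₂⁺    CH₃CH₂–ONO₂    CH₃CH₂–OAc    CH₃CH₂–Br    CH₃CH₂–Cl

CH₃CH₂–N₂⁺ > CH₃CH₂–Br > CH₃CH₂–Cl > CH₃CH₂–ONO₂ > CH₃CH₂–OAc

With the same alkyl group throughout, only the leaving group differentiates the rates.
Rank by basicity of the departing species: weakest base leaves most easily.
CH₃CH₂–N₂⁺ loses N₂: no meaningful conjugate acid; N₂ departs as an exceptionally stable neutral molecule
CH₃CH₂–Br loses Br⁻: pKₐ(HBr) ≈ -9
CH₃CH₂–Cl loses Cl⁻: pKₐ(HCl) ≈ -7
CH₃CH₂–ONO₂ loses NO₃⁻: pKₐ(HNO₃) ≈ -1.3
CH₃CH₂–OAc loses AcO⁻: pKₐ(CH₃COOH) ≈ 4.8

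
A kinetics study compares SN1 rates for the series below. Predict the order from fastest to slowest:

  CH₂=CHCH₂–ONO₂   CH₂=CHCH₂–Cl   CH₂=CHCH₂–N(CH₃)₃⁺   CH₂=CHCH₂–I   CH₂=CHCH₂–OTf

CH₂=CHCH₂–OTf > CH₂=CHCH₂–I > CH₂=CHCH₂–Cl > CH₂=CHCH₂–ONO₂ > CH₂=CHCH₂–N(CH₃)₃⁺

Identical carbon frameworks mean the comparison reduces to leaving-group quality.
The more stable X⁻ (or X) is on its own — i.e. the weaker a base it is — the better a leaving group it makes.
CH₂=CHCH₂–OTf loses OTf⁻: pKₐ(CF₃SO₃H (triflic acid)) ≈ -14
CH₂=CHCH₂–I loses I⁻: pKₐ(HI) ≈ -10
CH₂=CHCH₂–Cl loses Cl⁻: pKₐ(HCl) ≈ -7
CH₂=CHCH₂–ONO₂ loses NO₃⁻: pKₐ(HNO₃) ≈ -1.3
CH₂=CHCH₂–N(CH₃)₃⁺ loses NR'₃: pKₐ(R'₃NH⁺) ≈ 10.7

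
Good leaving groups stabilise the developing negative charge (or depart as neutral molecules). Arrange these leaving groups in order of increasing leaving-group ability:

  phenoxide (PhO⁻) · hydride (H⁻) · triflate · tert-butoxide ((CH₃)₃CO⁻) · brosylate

triflate: pKₐ(CF₃SO₃H (triflic acid)) ≈ -14 — charge spread over three oxygens and a CF₃ group; the premier leaving group in synthesis
brosylate: pKₐ(p-BrC₆H₄SO₃H) ≈ -2.8
phenoxide (PhO⁻): pKₐ(C₆H₅OH (phenol)) ≈ 10
tert-butoxide ((CH₃)₃CO⁻): pKₐ(t-BuOH) ≈ 18 — bulky, strongly basic alkoxide
hydride (H⁻): pKₐ(H₂) ≈ 36 — extremely strong base; leaves only in special hydride-transfer contexts
Reversing gives the worst-to-best order requested.

hydride (H⁻) < tert-butoxide ((CH₃)₃CO⁻) < phenoxide (PhO⁻) < brosylate < triflate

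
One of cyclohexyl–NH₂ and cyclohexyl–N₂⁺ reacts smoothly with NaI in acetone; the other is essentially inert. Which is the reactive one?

cyclohexyl–N₂⁺

From cyclohexyl–NH₂ the departing group would be NH₂⁻ (pKₐ(NH₃) ≈ 38). Extremely strong base; never a leaving group.
From cyclohexyl–N₂⁺ the leaving group is N₂ (no meaningful conjugate acid; N₂ departs as an exceptionally stable neutral molecule).
(In practice cyclohexyl–N₂⁺ is made from cyclohexyl–NH₂ by diazotisation (NaNO₂ / HCl, 0 °C), generating a diazonium salt that expels N₂.)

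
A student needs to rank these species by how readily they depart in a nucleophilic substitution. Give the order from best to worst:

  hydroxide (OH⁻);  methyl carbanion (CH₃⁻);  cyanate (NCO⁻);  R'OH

R'OH > cyanate (NCO⁻) > hydroxide (OH⁻) > methyl carbanion (CH₃⁻)

Leaving-group ability tracks the stability of the departed species; conjugate-acid pKₐ is the usual yardstick (lower pKₐ → better LG).
R'OH: pKₐ(R'OH₂⁺) ≈ -2.4 — neutral; leaves from a protonated ether (an oxonium ion, R–O(H)R'⁺)
cyanate (NCO⁻): pKₐ(HOCN) ≈ 3.5
hydroxide (OH⁻): pKₐ(H₂O) ≈ 15.7
methyl carbanion (CH₃⁻): pKₐ(CH₄) ≈ 48 — unstabilised carbanion; the worst conceivable leaving group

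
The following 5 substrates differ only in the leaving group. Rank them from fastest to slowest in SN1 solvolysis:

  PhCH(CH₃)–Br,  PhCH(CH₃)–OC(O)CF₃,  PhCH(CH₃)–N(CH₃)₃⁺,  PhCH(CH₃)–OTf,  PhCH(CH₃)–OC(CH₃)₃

PhCH(CH₃)–OTf > PhCH(CH₃)–Br > PhCH(CH₃)–OC(O)CF₃ > PhCH(CH₃)–N(CH₃)₃⁺ > PhCH(CH₃)–OC(CH₃)₃

Same R in every case — rank the leaving groups.
Rank by basicity of the departing species: weakest base leaves most easily.
PhCH(CH₃)–OTf loses OTf⁻: pKₐ(CF₃SO₃H (triflic acid)) ≈ -14
PhCH(CH₃)–Br loses Br⁻: pKₐ(HBr) ≈ -9
PhCH(CH₃)–OC(O)CF₃ loses CF₃COO⁻: pKₐ(CF₃COOH) ≈ 0.2
PhCH(CH₃)–N(CH₃)₃⁺ loses NR'₃: pKₐ(R'₃NH⁺) ≈ 10.7
PhCH(CH₃)–OC(CH₃)₃ loses (CH₃)₃CO⁻: pKₐ(t-BuOH) ≈ 18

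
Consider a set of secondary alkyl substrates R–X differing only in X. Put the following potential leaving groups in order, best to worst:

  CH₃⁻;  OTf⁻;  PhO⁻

OTf⁻ > PhO⁻ > CH₃⁻

A good leaving group is a weak base: the lower the pKₐ of its conjugate acid, the more readily it departs.
OTf⁻: pKₐ(CF₃SO₃H (triflic acid)) ≈ -14
PhO⁻: pKₐ(C₆H₅OH (phenol)) ≈ 10
CH₃⁻: pKₐ(CH₄) ≈ 48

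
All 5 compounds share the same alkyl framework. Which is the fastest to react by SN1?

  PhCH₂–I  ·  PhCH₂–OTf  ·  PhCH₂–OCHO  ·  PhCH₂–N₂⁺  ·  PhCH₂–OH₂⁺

PhCH₂–N₂⁺

Identical carbon frameworks mean the comparison reduces to leaving-group quality.
A good leaving group is a weak base: the lower the pKₐ of its conjugate acid, the more readily it departs.
PhCH₂–N₂⁺ loses N₂: no meaningful conjugate acid; N₂ departs as an exceptionally stable neutral molecule
PhCH₂–OTf loses OTf⁻: pKₐ(CF₃SO₃H (triflic acid)) ≈ -14
PhCH₂–I loses I⁻: pKₐ(HI) ≈ -10
PhCH₂–OH₂⁺ loses H₂O: pKₐ(H₃O⁺) ≈ -1.7
PhCH₂–OCHO loses HCOO⁻: pKₐ(HCOOH) ≈ 3.8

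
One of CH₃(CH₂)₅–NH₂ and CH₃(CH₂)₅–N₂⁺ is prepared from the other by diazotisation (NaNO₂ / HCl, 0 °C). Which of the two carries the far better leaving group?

From CH₃(CH₂)₅–NH₂ the departing group would be NH₂⁻ (pKₐ(NH₃) ≈ 38). Extremely strong base; never a leaving group.
From CH₃(CH₂)₅–N₂⁺ the leaving group is N₂ (no meaningful conjugate acid; N₂ departs as an exceptionally stable neutral molecule).
Diazotisation (NaNO₂ / HCl, 0 °C) works by generating a diazonium salt that expels N₂, making CH₃(CH₂)₅–N₂⁺ enormously more reactive.

CH₃(CH₂)₅–N₂⁺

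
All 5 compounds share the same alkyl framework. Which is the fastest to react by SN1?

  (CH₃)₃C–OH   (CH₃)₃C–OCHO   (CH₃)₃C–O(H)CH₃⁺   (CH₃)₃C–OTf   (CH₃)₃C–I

(CH₃)₃C–OTf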